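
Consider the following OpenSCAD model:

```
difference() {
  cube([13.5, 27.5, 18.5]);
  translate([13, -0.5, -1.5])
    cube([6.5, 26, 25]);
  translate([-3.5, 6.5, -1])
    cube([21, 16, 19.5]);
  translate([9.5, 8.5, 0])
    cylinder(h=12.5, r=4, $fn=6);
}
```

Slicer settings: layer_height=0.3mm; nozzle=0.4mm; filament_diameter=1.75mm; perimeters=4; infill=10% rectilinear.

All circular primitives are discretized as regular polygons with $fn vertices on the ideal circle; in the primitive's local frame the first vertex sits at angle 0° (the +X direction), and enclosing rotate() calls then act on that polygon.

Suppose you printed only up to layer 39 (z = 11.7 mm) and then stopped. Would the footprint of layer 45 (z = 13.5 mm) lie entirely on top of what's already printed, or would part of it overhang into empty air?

part overhangs

Compare the two slices. At z = 11.7: the 13.5×27.5 cube contributes its full rectangle (area 371.25 mm²); the cube at (13, -0.5) (footprint 6.5×26) is included at this height (area 169.00 mm²); the 21×16 cube at (-3.5, 6.5) contributes its full rectangle (area 336.00 mm²); the r=4 cylinder at (9.5, 8.5) contributes a regular 6-gon of circumradius 4 (area = (6/2)·4.000²·sin(360°/6) = 41.57 mm²); Subtracting the remaining from the first: starting from the 13.5×27.5 cube (371.25 mm²), the 6.5×26 cube at (13, -0.5) partially overlaps it — only the 12.75 mm² overlap (of its 169.00 mm²) is removed, clipping the outline; the 21×16 cube at (-3.5, 6.5) partially overlaps it — only the 208.00 mm² overlap (of its 336.00 mm²) is removed, clipping the outline; the r=4 cylinder at (9.5, 8.5) partially overlaps it — only the 7.09 mm² overlap (of its 41.57 mm²) is removed, clipping the outline — area = 143.41 mm². At z = 13.5: the cube (footprint 13.5×27.5) is included at this height (area 371.25 mm²); the cube at (13, -0.5) (footprint 6.5×26) is included at this height (area 169.00 mm²); the cube at (-3.5, 6.5) (footprint 21×16) is included at this height (area 336.00 mm²); the cylinder at (9.5, 8.5) is absent (z outside [0, 12.5]); After the difference (first − rest): starting from the 13.5×27.5 cube (371.25 mm²), the 6.5×26 cube at (13, -0.5) partially overlaps it — only the 12.75 mm² overlap (of its 169.00 mm²) is removed, clipping the outline; the 21×16 cube at (-3.5, 6.5) partially overlaps it — only the 208.00 mm² overlap (of its 336.00 mm²) is removed, clipping the outline — area = 150.50 mm². Checking containment: at z = 13.5 the cross-section extends beyond the z = 11.7 cross-section by about 7.09 mm².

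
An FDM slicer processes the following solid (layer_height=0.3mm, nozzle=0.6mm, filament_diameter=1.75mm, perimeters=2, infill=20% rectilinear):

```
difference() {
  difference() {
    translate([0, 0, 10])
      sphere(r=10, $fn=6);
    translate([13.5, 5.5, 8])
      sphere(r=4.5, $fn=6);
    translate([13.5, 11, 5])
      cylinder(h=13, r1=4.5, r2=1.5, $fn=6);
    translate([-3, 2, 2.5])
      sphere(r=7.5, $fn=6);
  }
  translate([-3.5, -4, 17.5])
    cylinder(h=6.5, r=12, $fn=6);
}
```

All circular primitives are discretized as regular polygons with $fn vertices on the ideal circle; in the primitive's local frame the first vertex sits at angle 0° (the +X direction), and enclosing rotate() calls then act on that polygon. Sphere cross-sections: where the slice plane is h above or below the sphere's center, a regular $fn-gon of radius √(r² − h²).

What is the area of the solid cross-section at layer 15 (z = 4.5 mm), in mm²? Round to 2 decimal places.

76.19 mm²

At z = 4.5 mm: the sphere: section is a regular 6-gon, circumradius = √(r²−h²) = √(10²−5.5²) = 8.352 (area = (6/2)·8.352²·sin(360°/6) = 181.22 mm²); the r=4.5 sphere at (13.5, 5.5) contributes a regular 6-gon of circumradius √(4.5²−3.5²) = 2.828 (area = (6/2)·2.828²·sin(360°/6) = 20.78 mm²); the cone at (13.5, 11) is absent (z outside [5, 18]); the sphere at (-3, 2): section is a regular 6-gon, circumradius = √(r²−h²) = √(7.5²−2²) = 7.228 (area = (6/2)·7.228²·sin(360°/6) = 135.75 mm²); Taking the first minus the rest: starting from the r=10 sphere (181.22 mm²), the r=4.5 sphere at (13.5, 5.5) misses the remaining region (no effect); the r=7.5 sphere at (-3, 2) partially overlaps it — only the 105.02 mm² overlap (of its 135.75 mm²) is removed, clipping the outline — area = 76.19 mm²; the cylinder at (-3.5, -4) does not reach this height (z outside [17.5, 24]); Subtracting the remaining from the first: none of the subtracted shapes is present at this height, so that combined region is unchanged — area = 76.19 mm². Overall, the cross-section is a single solid region. Net area = 76.19 mm².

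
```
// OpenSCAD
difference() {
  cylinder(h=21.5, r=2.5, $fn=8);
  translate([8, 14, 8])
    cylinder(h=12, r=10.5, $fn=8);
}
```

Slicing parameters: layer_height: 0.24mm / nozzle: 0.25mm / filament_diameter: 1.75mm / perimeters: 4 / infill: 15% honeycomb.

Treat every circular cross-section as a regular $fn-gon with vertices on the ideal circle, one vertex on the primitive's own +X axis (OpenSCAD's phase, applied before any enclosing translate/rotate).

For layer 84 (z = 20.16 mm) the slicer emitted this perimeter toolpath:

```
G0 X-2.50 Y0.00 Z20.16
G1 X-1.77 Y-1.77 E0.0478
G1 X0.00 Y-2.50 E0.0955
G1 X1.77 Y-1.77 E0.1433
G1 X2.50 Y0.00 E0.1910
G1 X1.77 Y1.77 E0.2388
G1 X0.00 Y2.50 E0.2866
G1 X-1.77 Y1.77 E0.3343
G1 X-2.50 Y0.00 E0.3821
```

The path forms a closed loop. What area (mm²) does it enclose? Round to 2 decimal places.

Apply the shoelace formula to the sequence of (X, Y) vertices; enclosed area = 17.70 mm².

17.70 mm²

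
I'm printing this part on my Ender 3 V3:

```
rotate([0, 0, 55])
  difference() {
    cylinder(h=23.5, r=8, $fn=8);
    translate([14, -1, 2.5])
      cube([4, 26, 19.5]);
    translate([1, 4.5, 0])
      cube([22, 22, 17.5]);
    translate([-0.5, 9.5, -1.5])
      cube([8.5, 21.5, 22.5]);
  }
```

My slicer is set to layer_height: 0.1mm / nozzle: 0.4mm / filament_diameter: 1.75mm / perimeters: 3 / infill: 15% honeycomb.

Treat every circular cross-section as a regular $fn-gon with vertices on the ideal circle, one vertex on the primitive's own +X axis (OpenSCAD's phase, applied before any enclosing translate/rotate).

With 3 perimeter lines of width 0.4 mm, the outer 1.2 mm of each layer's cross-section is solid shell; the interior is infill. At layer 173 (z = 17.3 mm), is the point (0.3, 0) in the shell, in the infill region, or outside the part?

At z = 17.3 mm: the cylinder: section is a regular 8-gon, circumradius r=8; the cube at (14, -1) (footprint 4×26) is included at this height; the cube at (1, 4.5) (footprint 22×22) is included at this height; the 8.5×21.5 cube at (-0.5, 9.5) contributes its full rectangle; Taking the first minus the rest: starting from the r=8 cylinder, the 4×26 cube at (14, -1) misses the remaining region (no effect); the 22×22 cube at (1, 4.5) partially overlaps it — only the 10.16 mm² overlap (of its 484.00 mm²) is removed, clipping the outline; the 8.5×21.5 cube at (-0.5, 9.5) misses the remaining region (no effect) — 1 connected region; (whole slice rotated 55° about Z — lengths, areas and connectivity unchanged). Overall, the cross-section is a single solid region. Undo the 55° rotation: the query point maps to (0.172, -0.246) in the un-rotated model frame. The nearest boundary edge runs (1.00, 7.59)→(1.00, 4.50); distance from the point to it = 4.82 mm. The point is inside the cross-section and 4.82 mm from the nearest boundary — more than the 1.2 mm shell width (3 × 0.4), so it's in the infill interior.

infill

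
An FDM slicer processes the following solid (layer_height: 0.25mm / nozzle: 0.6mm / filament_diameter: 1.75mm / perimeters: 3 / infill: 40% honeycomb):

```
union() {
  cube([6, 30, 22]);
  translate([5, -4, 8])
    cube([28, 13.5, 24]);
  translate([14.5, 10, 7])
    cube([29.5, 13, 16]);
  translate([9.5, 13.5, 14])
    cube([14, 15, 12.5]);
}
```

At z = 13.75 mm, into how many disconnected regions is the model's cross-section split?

At z = 13.75 mm: the 6×30 cube contributes its full rectangle; the cube at (5, -4) is present — its section is the full 28×13.5 rectangle; the cube at (14.5, 10) is present — its section is the full 29.5×13 rectangle; the cube at (9.5, 13.5) is absent (z outside [14, 26.5]); Combining (union): the regions partially overlap (shared area 9.50 mm²), so overlapping operands fuse into one piece — 2 connected regions. The result has 2 disconnected regions.

2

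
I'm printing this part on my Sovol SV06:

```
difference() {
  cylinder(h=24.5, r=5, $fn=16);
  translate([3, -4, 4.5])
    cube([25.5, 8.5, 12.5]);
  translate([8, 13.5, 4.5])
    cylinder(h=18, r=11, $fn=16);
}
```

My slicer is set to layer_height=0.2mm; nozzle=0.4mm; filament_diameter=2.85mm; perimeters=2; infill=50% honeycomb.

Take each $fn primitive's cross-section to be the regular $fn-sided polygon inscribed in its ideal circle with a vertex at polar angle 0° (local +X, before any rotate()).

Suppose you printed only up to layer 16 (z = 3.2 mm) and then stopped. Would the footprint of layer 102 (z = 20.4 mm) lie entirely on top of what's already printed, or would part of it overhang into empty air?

entirely on top

Compare the two slices. At z = 3.2: the r=5 cylinder contributes a regular 16-gon of circumradius 5 (area = (16/2)·5.000²·sin(360°/16) = 76.54 mm²); the cube at (3, -4) is not intersected at this z (z outside [4.5, 17]); the cylinder at (8, 13.5) does not reach this height (z outside [4.5, 22.5]); Taking the first minus the rest: none of the subtracted shapes is present at this height, so the r=5 cylinder is unchanged — area = 76.54 mm². At z = 20.4: the r=5 cylinder gives a regular 16-gon of circumradius 5 (constant along its height) (area = (16/2)·5.000²·sin(360°/16) = 76.54 mm²); the cube at (3, -4) is absent (z outside [4.5, 17]); the cylinder at (8, 13.5): section is a regular 16-gon, circumradius r=11 (area = (16/2)·11.000²·sin(360°/16) = 370.44 mm²); Subtracting the remaining from the first: starting from the r=5 cylinder (76.54 mm²), the r=11 cylinder at (8, 13.5) partially overlaps it — only the 0.05 mm² overlap (of its 370.44 mm²) is removed, clipping the outline — area = 76.49 mm². Checking containment: the cross-section at z = 20.4 is a subset of the cross-section at z = 3.2.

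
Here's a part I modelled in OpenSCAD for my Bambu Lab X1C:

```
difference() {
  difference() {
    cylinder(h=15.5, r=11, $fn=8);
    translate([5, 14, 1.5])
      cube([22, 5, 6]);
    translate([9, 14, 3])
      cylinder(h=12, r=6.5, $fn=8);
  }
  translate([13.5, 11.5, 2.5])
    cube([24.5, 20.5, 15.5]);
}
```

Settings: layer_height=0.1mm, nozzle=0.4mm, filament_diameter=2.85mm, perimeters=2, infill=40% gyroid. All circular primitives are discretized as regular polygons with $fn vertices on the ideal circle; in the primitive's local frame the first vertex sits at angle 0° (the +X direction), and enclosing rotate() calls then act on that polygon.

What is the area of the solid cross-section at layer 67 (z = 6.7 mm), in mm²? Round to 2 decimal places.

At z = 6.7 mm: the cylinder: section is a regular 8-gon, circumradius r=11 (area = (8/2)·11.000²·sin(360°/8) = 342.24 mm²); the cube at (5, 14) is present — its section is the full 22×5 rectangle (area 110.00 mm²); the cylinder at (9, 14): section is a regular 8-gon, circumradius r=6.5 (area = (8/2)·6.500²·sin(360°/8) = 119.50 mm²); Subtracting the remaining from the first: starting from the r=11 cylinder (342.24 mm²), the 22×5 cube at (5, 14) misses the remaining region (no effect); the r=6.5 cylinder at (9, 14) misses the remaining region (no effect) — area = 342.24 mm²; the cube at (13.5, 11.5) (footprint 24.5×20.5) is included at this height (area 502.25 mm²); After the difference (first − rest): starting from that combined region (342.24 mm²), the 24.5×20.5 cube at (13.5, 11.5) misses the remaining region (no effect) — area = 342.24 mm². Overall, the cross-section is a single solid region. Net area = 342.24 mm².

342.24 mm²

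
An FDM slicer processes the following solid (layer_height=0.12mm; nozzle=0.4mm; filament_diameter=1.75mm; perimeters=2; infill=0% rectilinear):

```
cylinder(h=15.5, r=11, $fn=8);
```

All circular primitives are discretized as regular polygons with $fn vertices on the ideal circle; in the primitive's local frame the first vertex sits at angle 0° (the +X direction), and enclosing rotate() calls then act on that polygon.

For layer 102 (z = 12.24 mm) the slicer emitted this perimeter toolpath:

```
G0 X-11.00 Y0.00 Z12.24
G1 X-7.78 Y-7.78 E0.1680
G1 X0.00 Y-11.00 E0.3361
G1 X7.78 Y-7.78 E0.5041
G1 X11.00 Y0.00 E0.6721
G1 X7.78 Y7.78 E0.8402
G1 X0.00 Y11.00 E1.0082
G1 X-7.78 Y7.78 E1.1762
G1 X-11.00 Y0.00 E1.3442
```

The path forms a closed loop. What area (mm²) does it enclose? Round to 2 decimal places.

342.32 mm²

Apply the shoelace formula to the sequence of (X, Y) vertices; enclosed area = 342.32 mm².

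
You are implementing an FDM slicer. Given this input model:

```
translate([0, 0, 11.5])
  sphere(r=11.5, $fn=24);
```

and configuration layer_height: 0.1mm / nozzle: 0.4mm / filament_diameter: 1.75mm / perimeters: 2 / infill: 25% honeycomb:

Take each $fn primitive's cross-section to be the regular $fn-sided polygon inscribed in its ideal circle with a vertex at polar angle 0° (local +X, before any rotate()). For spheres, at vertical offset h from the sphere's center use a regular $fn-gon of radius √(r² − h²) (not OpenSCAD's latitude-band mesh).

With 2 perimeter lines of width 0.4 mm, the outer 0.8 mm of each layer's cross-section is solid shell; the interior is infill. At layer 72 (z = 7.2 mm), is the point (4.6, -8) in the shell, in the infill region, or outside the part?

At z = 7.2 mm: the sphere: section is a regular 24-gon, circumradius = √(r²−h²) = √(11.5²−4.3²) = 10.666. Overall, the cross-section is a single solid region. The nearest boundary edge runs (2.76, -10.30)→(5.33, -9.24); distance from the point to it = 1.42 mm. The point is inside the cross-section and 1.42 mm from the nearest boundary — more than the 0.8 mm shell width (2 × 0.4), so it's in the infill interior.

infill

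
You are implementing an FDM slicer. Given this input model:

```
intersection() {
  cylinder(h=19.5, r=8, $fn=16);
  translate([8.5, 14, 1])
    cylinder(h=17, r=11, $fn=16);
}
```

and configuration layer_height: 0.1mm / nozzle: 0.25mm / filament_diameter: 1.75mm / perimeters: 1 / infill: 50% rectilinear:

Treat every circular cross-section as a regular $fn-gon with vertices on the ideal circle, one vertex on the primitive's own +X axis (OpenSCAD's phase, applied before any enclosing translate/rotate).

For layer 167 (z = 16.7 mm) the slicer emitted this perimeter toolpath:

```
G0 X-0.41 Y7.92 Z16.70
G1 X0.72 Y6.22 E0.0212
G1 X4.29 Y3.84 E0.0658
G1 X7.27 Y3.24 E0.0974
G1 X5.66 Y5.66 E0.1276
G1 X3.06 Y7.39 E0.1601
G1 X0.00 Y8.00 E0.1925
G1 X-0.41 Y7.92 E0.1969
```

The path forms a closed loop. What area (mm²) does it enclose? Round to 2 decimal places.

14.44 mm²

Apply the shoelace formula to the sequence of (X, Y) vertices; enclosed area = 14.44 mm².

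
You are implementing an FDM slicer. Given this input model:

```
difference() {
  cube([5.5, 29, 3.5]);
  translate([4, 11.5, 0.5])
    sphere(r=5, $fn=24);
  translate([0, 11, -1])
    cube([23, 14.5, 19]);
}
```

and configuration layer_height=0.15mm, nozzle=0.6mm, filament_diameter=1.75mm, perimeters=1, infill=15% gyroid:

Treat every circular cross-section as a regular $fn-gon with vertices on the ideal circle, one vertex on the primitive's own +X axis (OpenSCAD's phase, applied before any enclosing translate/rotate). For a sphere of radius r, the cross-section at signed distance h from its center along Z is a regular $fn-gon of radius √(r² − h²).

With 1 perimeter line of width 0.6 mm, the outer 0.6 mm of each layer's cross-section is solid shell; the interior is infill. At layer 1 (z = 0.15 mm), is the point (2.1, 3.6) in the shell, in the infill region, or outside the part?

At z = 0.15 mm: the 5.5×29 cube contributes its full rectangle; the sphere at (4, 11.5): section is a regular 24-gon, circumradius = √(r²−h²) = √(5²−0.35²) = 4.988; the cube at (0, 11) (footprint 23×14.5) is included at this height; Taking the first minus the rest: starting from the 5.5×29 cube, the r=5 sphere at (4, 11.5) partially overlaps it — only the 49.46 mm² overlap (of its 77.27 mm²) is removed, clipping the outline; the 23×14.5 cube at (0, 11) partially overlaps it — only the 52.27 mm² overlap (of its 333.50 mm²) is removed, clipping the outline — 2 connected regions. Overall, the cross-section has 2 separate islands. The nearest boundary edge runs (0.00, 0.00)→(0.00, 8.59); distance from the point to it = 2.10 mm. (Shell/infill is judged within the island containing the point — the largest one.) The point is inside the cross-section and 2.10 mm from the nearest boundary — more than the 0.6 mm shell width (1 × 0.6), so it's in the infill interior.

infill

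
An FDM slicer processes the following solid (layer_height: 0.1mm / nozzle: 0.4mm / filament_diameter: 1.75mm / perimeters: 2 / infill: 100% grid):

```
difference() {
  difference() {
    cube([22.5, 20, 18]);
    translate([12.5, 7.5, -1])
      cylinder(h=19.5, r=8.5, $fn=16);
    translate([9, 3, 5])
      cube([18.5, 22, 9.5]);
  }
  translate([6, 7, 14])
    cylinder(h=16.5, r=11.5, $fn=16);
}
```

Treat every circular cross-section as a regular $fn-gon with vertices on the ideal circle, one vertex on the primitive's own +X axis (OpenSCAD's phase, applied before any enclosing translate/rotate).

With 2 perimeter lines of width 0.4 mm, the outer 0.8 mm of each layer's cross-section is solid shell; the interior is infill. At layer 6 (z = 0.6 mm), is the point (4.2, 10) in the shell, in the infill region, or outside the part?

At z = 0.6 mm: the cube is present — its section is the full 22.5×20 rectangle; the r=8.5 cylinder at (12.5, 7.5) gives a regular 16-gon of circumradius 8.5 (constant along its height); the cube at (9, 3) is absent (z outside [5, 14.5]); Taking the first minus the rest: starting from the 22.5×20 cube, the r=8.5 cylinder at (12.5, 7.5) partially overlaps it — only the 216.60 mm² overlap (of its 221.19 mm²) is removed, clipping the outline — 1 connected region; the cylinder at (6, 7) does not reach this height (z outside [14, 30.5]); Taking the first minus the rest: none of the subtracted shapes is present at this height, so the result so far is unchanged — 1 connected region. Overall, the cross-section is a single solid region. The nearest boundary edge runs (4.65, 10.75)→(4.00, 7.50); distance from the point to it = 0.29 mm. The point is inside the cross-section, 0.29 mm from the nearest boundary — within the 0.8 mm shell band (2 × 0.4).

shell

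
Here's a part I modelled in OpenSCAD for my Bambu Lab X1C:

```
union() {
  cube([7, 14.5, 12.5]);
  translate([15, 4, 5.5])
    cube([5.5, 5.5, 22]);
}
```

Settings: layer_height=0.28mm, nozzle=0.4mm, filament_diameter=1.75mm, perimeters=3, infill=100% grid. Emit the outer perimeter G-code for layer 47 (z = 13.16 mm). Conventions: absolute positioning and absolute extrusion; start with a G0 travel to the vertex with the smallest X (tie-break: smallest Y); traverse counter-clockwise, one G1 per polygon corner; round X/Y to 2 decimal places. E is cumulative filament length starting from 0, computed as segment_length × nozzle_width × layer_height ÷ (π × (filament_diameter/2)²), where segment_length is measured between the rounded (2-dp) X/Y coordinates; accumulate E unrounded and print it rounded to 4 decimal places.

G0 X15.00 Y4.00 Z13.16
G1 X20.50 Y4.00 E0.2561
G1 X20.50 Y9.50 E0.5122
G1 X15.00 Y9.50 E0.7683
G1 X15.00 Y4.00 E1.0244

At z = 13.16 mm: the cube does not reach this height (z outside [0, 12.5]); the cube at (15, 4) (footprint 5.5×5.5) is included at this height; Merging all regions: only the 5.5×5.5 cube at (15, 4) is present, so the union is just that shape — 1 connected region. The outline is a single polygon with 4 vertices. Extrusion per mm of travel: 0.4 × 0.28 / (π × 0.875²) = 0.046564. Accumulating E over each segment gives final E = 1.0244.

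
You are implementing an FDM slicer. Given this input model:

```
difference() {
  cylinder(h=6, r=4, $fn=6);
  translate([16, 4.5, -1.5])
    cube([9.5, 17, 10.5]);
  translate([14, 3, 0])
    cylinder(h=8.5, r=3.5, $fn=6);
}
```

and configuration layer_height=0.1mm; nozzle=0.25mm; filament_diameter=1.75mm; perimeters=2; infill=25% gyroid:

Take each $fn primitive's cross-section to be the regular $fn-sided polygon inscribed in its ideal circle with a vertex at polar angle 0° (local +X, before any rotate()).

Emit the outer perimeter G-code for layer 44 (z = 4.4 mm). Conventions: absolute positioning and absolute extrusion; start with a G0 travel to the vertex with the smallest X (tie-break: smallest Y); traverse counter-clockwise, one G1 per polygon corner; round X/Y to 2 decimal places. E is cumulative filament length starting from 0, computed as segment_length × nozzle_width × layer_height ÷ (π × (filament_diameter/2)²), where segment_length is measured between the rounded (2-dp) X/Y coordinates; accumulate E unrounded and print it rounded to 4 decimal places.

At z = 4.4 mm: the r=4 cylinder gives a regular 6-gon of circumradius 4 (constant along its height); the 9.5×17 cube at (16, 4.5) contributes its full rectangle; the r=3.5 cylinder at (14, 3) gives a regular 6-gon of circumradius 3.5 (constant along its height); Subtracting the remaining from the first: starting from the r=4 cylinder, the 9.5×17 cube at (16, 4.5) misses the remaining region (no effect); the r=3.5 cylinder at (14, 3) misses the remaining region (no effect) — 1 connected region. The outline is a single polygon with 6 vertices. Extrusion per mm of travel: 0.25 × 0.1 / (π × 0.875²) = 0.010394. Accumulating E over each segment gives final E = 0.2493.

G0 X-4.00 Y0.00 Z4.40
G1 X-2.00 Y-3.46 E0.0415
G1 X2.00 Y-3.46 E0.0831
G1 X4.00 Y0.00 E0.1247
G1 X2.00 Y3.46 E0.1662
G1 X-2.00 Y3.46 E0.2078
G1 X-4.00 Y0.00 E0.2493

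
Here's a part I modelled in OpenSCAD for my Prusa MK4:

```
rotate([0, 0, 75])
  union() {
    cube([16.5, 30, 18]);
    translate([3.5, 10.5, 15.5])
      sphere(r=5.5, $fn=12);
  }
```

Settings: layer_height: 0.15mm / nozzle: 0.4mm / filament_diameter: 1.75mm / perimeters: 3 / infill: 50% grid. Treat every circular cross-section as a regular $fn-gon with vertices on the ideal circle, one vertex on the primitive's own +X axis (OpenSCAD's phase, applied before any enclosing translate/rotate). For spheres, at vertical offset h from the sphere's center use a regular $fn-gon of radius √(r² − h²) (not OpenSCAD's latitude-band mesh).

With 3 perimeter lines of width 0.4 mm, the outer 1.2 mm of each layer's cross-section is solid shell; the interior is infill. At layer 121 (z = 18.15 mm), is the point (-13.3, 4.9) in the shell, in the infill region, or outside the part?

shell

At z = 18.15 mm: the cube does not reach this height (z outside [0, 18]); the r=5.5 sphere at (3.5, 10.5) contributes a regular 12-gon of circumradius √(5.5²−2.65²) = 4.819; Taking the union: only the r=5.5 sphere at (3.5, 10.5) is present, so the union is just that shape — 1 connected region; (whole slice rotated 75° about Z — lengths, areas and connectivity unchanged). Overall, the cross-section is a single solid region. Undo the 75° rotation: the query point maps to (1.291, 14.115) in the un-rotated model frame. The nearest boundary edge runs (1.09, 14.67)→(-0.67, 12.91); distance from the point to it = 0.54 mm. The point is inside the cross-section, 0.54 mm from the nearest boundary — within the 1.2 mm shell band (3 × 0.4).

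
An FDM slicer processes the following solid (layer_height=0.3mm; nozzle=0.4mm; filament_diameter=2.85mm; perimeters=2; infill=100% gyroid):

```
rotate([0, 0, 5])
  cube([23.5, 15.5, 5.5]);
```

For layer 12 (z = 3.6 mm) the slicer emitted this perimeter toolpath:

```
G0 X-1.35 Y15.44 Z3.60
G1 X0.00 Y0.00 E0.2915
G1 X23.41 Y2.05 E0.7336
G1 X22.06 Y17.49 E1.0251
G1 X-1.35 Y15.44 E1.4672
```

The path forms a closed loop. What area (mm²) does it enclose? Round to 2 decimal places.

364.22 mm²

Apply the shoelace formula to the sequence of (X, Y) vertices; enclosed area = 364.22 mm².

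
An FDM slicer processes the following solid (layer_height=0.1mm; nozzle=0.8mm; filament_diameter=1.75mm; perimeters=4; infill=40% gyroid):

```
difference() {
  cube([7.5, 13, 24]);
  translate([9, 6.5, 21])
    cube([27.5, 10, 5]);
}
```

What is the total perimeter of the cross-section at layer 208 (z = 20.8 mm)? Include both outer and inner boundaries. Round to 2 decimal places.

At z = 20.8 mm: the cube (footprint 7.5×13) is included at this height (perimeter 41.00 mm); the cube at (9, 6.5) is not intersected at this z (z outside [21, 26]); Taking the first minus the rest: none of the subtracted shapes is present at this height, so the 7.5×13 cube is unchanged — boundary = 41.00 mm. Overall, the cross-section is a single solid region. Total boundary length (outer) = 41.00 mm.

41.00 mm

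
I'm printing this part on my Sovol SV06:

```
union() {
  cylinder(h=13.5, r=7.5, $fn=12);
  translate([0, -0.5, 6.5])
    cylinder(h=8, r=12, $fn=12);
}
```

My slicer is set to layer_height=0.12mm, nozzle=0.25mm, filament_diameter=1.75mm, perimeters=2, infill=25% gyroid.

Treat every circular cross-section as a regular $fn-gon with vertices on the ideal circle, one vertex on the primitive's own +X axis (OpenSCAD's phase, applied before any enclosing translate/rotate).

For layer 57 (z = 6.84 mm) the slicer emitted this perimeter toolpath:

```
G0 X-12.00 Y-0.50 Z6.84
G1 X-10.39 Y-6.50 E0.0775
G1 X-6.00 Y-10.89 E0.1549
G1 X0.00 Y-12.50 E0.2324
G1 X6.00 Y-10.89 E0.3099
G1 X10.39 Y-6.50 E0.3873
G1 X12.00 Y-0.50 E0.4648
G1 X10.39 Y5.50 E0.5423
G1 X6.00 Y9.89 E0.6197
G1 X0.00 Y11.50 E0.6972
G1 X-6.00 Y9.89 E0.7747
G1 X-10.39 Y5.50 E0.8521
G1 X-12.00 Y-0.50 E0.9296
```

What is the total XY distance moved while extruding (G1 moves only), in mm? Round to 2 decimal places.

Sum the Euclidean lengths of each G1 segment: total = 74.53 mm.

74.53 mm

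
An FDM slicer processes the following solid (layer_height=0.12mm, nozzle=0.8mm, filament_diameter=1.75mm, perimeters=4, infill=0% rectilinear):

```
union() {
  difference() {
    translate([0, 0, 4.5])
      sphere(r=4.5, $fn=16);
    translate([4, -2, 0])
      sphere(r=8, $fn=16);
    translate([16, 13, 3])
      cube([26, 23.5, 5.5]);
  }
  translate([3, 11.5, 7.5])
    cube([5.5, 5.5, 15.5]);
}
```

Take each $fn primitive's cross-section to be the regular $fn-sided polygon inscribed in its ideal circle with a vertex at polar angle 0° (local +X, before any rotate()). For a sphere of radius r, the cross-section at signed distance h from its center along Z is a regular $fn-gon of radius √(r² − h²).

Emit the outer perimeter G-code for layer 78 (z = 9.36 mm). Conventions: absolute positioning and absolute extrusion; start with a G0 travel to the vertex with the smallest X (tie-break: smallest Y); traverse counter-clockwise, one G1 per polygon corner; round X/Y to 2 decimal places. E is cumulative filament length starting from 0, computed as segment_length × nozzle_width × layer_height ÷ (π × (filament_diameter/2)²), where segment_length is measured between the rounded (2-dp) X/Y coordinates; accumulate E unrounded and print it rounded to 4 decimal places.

G0 X3.00 Y11.50 Z9.36
G1 X8.50 Y11.50 E0.2195
G1 X8.50 Y17.00 E0.4390
G1 X3.00 Y17.00 E0.6586
G1 X3.00 Y11.50 E0.8781

At z = 9.36 mm: the sphere does not reach this height (|z−center|=4.860 > r=4.5); the sphere at (4, -2) does not reach this height (|z−center|=9.360 > r=8); the cube at (16, 13) is not intersected at this z (z outside [3, 8.5]); After the difference (first − rest): the first operand is absent here, so nothing remains; the cube at (3, 11.5) (footprint 5.5×5.5) is included at this height; Merging all regions: only the 5.5×5.5 cube at (3, 11.5) is present, so the union is just that shape — 1 connected region. The outline is a single polygon with 4 vertices. Extrusion per mm of travel: 0.8 × 0.12 / (π × 0.875²) = 0.039912. Accumulating E over each segment gives final E = 0.8781.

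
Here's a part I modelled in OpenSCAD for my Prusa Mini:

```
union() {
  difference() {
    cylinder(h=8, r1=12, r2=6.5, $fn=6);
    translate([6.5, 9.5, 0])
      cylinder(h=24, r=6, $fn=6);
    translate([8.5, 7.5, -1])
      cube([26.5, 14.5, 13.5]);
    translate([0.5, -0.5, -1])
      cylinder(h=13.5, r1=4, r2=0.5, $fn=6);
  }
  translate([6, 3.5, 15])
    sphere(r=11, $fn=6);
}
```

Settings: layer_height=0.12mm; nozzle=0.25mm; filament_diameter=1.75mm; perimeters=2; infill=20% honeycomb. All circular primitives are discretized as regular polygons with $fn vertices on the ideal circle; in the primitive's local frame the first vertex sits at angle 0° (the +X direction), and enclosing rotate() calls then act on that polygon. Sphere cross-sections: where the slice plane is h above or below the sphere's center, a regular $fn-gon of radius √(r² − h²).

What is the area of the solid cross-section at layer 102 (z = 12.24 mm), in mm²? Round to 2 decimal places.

294.58 mm²

At z = 12.24 mm: the cone does not reach this height (z outside [0, 8]); the r=6 cylinder at (6.5, 9.5) contributes a regular 6-gon of circumradius 6 (area = (6/2)·6.000²·sin(360°/6) = 93.53 mm²); the cube at (8.5, 7.5) is present — its section is the full 26.5×14.5 rectangle (area 384.25 mm²); the cone at (0.5, -0.5) (r1=4→r2=0.5) has section circumradius 0.567 here — a regular 6-gon (area = (6/2)·0.567²·sin(360°/6) = 0.84 mm²); Taking the first minus the rest: the first operand is absent here, so nothing remains; the r=11 sphere at (6, 3.5) slices to a regular 6-gon of circumradius 10.648 (√(r²−h²) with h=2.76 from center) (area = (6/2)·10.648²·sin(360°/6) = 294.58 mm²); Taking the union: only the r=11 sphere at (6, 3.5) is present, so the union is just that shape — area = 294.58 mm². Overall, the cross-section is a single solid region. Net area = 294.58 mm².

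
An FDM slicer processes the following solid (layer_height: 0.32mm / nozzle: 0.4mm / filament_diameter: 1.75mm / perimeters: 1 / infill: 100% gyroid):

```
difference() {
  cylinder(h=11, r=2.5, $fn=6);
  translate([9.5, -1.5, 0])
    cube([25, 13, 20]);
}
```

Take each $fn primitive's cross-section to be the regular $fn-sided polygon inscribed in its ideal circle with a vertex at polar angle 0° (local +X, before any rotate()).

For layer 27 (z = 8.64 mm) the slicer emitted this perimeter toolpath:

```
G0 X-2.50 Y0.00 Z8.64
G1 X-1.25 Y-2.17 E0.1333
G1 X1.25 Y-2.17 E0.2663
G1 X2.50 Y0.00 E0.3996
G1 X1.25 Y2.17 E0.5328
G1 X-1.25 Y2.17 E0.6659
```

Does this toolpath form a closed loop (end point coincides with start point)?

Start point (G0): (-2.50, 0.00). End point (last G1): the path does not return to the start — open.

no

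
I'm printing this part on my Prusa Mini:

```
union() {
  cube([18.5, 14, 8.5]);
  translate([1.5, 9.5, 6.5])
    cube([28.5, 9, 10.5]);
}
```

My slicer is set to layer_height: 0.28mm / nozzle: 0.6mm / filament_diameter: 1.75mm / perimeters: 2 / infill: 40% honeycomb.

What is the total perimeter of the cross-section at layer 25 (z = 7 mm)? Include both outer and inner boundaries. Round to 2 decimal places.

97.00 mm

At z = 7 mm: the cube (footprint 18.5×14) is included at this height (perimeter 65.00 mm); the 28.5×9 cube at (1.5, 9.5) contributes its full rectangle (perimeter 75.00 mm); Merging all regions: the regions partially overlap (shared area 76.50 mm²), so the edge portions inside another operand are dropped and the merged outline is re-measured after clipping — boundary = 97.00 mm. Overall, the cross-section is a single solid region. Total boundary length (outer) = 97.00 mm.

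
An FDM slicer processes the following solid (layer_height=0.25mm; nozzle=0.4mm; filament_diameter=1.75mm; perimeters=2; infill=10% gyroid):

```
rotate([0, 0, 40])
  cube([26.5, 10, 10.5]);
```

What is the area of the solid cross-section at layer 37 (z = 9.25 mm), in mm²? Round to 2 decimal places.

At z = 9.25 mm: the cube is present — its section is the full 26.5×10 rectangle (area 265.00 mm²); (rotated 40° about Z; rotation is an isometry so areas/perimeters/island counts are preserved). Overall, the cross-section is a single solid region. Net area = 265.00 mm².

265.00 mm²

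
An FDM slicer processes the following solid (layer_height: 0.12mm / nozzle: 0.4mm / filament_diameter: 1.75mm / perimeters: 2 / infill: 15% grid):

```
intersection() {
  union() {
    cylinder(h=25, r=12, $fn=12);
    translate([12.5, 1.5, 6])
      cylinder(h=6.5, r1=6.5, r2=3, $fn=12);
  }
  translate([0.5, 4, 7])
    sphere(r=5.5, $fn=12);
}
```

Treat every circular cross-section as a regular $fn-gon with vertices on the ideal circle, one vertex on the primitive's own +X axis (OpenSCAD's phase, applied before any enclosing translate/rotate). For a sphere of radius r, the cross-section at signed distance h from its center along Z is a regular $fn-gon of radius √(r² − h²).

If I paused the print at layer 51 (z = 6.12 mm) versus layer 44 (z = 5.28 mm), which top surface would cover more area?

Layer 51 (z = 6.12): the r=12 cylinder contributes a regular 12-gon of circumradius 12 (area = (12/2)·12.000²·sin(360°/12) = 432.00 mm²); the cone at (12.5, 1.5) contributes a regular 12-gon of circumradius 6.435 (interpolated between r1=6.5 and r2=3 at t=0.018) (area = (12/2)·6.435²·sin(360°/12) = 124.24 mm²); Merging all regions: the regions partially overlap — summed areas 556.24 mm² minus the doubly-counted overlap 44.76 mm² gives 511.49 mm² — area = 511.49 mm²; the r=5.5 sphere at (0.5, 4) slices to a regular 12-gon of circumradius 5.429 (√(r²−h²) with h=0.88 from center) (area = (12/2)·5.429²·sin(360°/12) = 88.43 mm²); Taking the intersection: the r=5.5 sphere at (0.5, 4) lies inside that combined region, so the common part is the r=5.5 sphere at (0.5, 4) itself — area = 88.43 mm². So its area = 88.43 mm². Layer 44 (z = 5.28): the r=12 cylinder gives a regular 12-gon of circumradius 12 (constant along its height) (area = (12/2)·12.000²·sin(360°/12) = 432.00 mm²); the cone at (12.5, 1.5) is absent (z outside [6, 12.5]); Taking the union: only the r=12 cylinder is present, so the union is just that shape — area = 432.00 mm²; the sphere at (0.5, 4): section is a regular 12-gon, circumradius = √(r²−h²) = √(5.5²−1.72²) = 5.224 (area = (12/2)·5.224²·sin(360°/12) = 81.87 mm²); Taking the intersection: the r=5.5 sphere at (0.5, 4) lies inside the result so far, so the common part is the r=5.5 sphere at (0.5, 4) itself — area = 81.87 mm². So its area = 81.87 mm². Layer 51 is larger (88.43 vs 81.87 mm²).

layer 51 (z = 6.12 mm)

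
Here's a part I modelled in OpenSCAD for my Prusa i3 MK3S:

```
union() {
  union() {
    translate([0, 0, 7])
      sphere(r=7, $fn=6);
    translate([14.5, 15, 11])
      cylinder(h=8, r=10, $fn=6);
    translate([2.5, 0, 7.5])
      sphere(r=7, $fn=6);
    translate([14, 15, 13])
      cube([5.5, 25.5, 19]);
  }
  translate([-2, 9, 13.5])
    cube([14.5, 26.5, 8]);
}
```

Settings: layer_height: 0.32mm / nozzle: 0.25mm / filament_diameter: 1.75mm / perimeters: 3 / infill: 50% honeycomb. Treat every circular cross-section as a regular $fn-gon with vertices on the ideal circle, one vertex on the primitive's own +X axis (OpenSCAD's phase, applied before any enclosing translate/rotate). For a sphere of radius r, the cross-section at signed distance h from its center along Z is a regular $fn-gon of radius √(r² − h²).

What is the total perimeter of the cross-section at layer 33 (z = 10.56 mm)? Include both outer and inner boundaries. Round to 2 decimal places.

42.24 mm

At z = 10.56 mm: the r=7 sphere contributes a regular 6-gon of circumradius √(7²−3.56²) = 6.027 (perimeter = 2·6·6.027·sin(180°/6) = 36.16 mm); the cylinder at (14.5, 15) is absent (z outside [11, 19]); the r=7 sphere at (2.5, 0) slices to a regular 6-gon of circumradius 6.296 (√(r²−h²) with h=3.06 from center) (perimeter = 2·6·6.296·sin(180°/6) = 37.77 mm); the cube at (14, 15) is absent (z outside [13, 32]); Taking the union: the regions partially overlap (shared area 71.08 mm²), so the edge portions inside another operand are dropped and the merged outline is re-measured after clipping — boundary = 42.24 mm; the cube at (-2, 9) is absent (z outside [13.5, 21.5]); Merging all regions: only the result so far is present, so the union is just that shape — boundary = 42.24 mm. Overall, the cross-section is a single solid region. Total boundary length (outer) = 42.24 mm.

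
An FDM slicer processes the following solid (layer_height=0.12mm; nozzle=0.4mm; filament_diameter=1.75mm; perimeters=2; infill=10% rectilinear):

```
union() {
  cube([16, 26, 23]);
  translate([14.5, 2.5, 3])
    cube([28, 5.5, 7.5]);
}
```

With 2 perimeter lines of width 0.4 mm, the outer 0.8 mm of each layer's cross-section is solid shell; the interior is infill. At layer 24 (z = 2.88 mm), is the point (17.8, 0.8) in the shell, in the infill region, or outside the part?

outside

At z = 2.88 mm: the 16×26 cube contributes its full rectangle; the cube at (14.5, 2.5) does not reach this height (z outside [3, 10.5]); Merging all regions: only the 16×26 cube is present, so the union is just that shape — 1 connected region. Overall, the cross-section is a single solid region. The nearest boundary edge runs (16.00, 0.00)→(16.00, 26.00); distance from the point to it = 1.80 mm. The point is not inside any of the regions above, so it lies outside the cross-section (1.80 mm from the nearest boundary).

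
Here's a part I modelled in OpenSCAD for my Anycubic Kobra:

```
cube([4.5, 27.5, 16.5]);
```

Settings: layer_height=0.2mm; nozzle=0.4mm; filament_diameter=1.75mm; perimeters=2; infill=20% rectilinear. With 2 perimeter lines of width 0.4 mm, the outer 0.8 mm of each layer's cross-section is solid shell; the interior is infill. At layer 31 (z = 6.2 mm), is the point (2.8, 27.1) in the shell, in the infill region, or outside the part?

shell

At z = 6.2 mm: the cube (footprint 4.5×27.5) is included at this height. Overall, the cross-section is a single solid region. The nearest boundary edge runs (4.50, 27.50)→(0.00, 27.50); distance from the point to it = 0.40 mm. The point is inside the cross-section, 0.40 mm from the nearest boundary — within the 0.8 mm shell band (2 × 0.4).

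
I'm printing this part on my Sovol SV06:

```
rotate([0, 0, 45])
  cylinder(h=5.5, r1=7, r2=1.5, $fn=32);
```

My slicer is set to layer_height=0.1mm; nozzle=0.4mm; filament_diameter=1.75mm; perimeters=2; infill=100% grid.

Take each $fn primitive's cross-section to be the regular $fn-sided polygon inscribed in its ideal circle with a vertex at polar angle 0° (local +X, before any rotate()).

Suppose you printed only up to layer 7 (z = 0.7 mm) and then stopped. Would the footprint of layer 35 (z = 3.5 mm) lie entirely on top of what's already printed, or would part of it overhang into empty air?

Compare the two slices. At z = 0.7: the cone contributes a regular 32-gon of circumradius 6.300 (interpolated between r1=7 and r2=1.5 at t=0.127) (area = (32/2)·6.300²·sin(360°/32) = 123.89 mm²); (whole slice rotated 45° about Z — lengths, areas and connectivity unchanged). At z = 3.5: the cone (r1=7→r2=1.5) has section circumradius 3.500 here — a regular 32-gon (area = (32/2)·3.500²·sin(360°/32) = 38.24 mm²); (rotated 45° about Z; rotation is an isometry so areas/perimeters/island counts are preserved). Checking containment: the cross-section at z = 3.5 is a subset of the cross-section at z = 0.7.

entirely on top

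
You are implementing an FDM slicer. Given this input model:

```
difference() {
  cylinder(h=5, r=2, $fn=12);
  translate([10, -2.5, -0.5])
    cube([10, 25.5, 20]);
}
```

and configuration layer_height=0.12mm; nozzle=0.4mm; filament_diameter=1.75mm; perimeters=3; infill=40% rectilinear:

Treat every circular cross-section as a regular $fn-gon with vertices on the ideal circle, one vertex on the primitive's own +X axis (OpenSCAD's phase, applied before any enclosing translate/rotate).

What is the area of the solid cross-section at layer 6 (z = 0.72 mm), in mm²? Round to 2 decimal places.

At z = 0.72 mm: the cylinder: section is a regular 12-gon, circumradius r=2 (area = (12/2)·2.000²·sin(360°/12) = 12.00 mm²); the 10×25.5 cube at (10, -2.5) contributes its full rectangle (area 255.00 mm²); Subtracting the remaining from the first: starting from the r=2 cylinder (12.00 mm²), the 10×25.5 cube at (10, -2.5) misses the remaining region (no effect) — area = 12.00 mm². Overall, the cross-section is a single solid region. Net area = 12.00 mm².

12.00 mm²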